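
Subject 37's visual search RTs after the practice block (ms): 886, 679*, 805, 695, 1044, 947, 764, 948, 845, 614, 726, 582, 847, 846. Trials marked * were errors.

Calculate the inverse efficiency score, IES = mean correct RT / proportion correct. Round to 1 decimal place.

873.9 ms

Correct trials (n=13): 886, 805, 695, 1044, 947, 764, 948, 845, 614, 726, 582, 847, 846
Mean correct RT = 10549/13 = 811.4615 ms
Proportion correct = 13/14
IES = 811.4615 / (13/14) = 873.882 ms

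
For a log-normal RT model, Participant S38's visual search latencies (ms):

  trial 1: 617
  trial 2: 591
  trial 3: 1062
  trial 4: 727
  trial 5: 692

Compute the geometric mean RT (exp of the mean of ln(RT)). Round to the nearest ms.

ln(RT): 6.4249, 6.3818, 6.9679, 6.5889, 6.5396
Mean ln(RT) = 32.9031/5 = 6.58062
Geometric mean = exp(6.58062) = 720.99 ms

721 ms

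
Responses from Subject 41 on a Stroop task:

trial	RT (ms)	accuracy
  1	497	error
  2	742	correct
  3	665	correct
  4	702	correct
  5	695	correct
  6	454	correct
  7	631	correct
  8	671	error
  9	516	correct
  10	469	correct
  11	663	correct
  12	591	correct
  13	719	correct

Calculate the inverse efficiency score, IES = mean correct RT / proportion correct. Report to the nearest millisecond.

Correct trials (n=11): 742, 665, 702, 695, 454, 631, 516, 469, 663, 591, 719
Mean correct RT = 6847/11 = 622.4545 ms
Proportion correct = 11/13
IES = 622.4545 / (11/13) = 735.628 ms

736 ms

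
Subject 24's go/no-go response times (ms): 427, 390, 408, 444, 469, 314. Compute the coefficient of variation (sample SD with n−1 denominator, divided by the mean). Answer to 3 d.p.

0.132

n = 6, Σ = 2452, M = 408.6667
Σ(x−M)² = 14535.333; s = √(14535.333/5) = 53.9172
CV = 53.9172 / 408.6667 = 0.13193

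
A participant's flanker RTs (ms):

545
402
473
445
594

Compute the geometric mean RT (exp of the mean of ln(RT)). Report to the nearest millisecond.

487 ms

ln(RT): 6.3008, 5.9965, 6.1591, 6.0981, 6.3869
Mean ln(RT) = 30.9413/5 = 6.18826
Geometric mean = exp(6.18826) = 487.00 ms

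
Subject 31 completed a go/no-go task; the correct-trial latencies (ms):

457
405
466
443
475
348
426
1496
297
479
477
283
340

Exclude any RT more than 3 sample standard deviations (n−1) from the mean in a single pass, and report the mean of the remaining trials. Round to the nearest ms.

408 ms

n = 13, ΣRT = 6392, M = 491.692
Σ(x−M)² = 1150470.77; s = √(1150470.77/12) = 309.633
Cutoffs: 491.692 ± 3·309.633 → [-437.2, 1420.6]
Outside: 1496 → excluded.
Retained (n=12): Σ = 4896, mean = 4896/12 = 408.000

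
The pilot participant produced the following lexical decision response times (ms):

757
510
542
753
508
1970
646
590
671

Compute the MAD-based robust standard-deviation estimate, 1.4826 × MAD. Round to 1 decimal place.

158.6 ms

Sorted: 508, 510, 542, 590, 646, 671, 753, 757, 1970 → median = 646
|x − 646| sorted: 0, 25, 56, 104, 107, 111, 136, 138, 1324 → MAD = 107
Robust SD ≈ 1.4826 × 107 = 158.638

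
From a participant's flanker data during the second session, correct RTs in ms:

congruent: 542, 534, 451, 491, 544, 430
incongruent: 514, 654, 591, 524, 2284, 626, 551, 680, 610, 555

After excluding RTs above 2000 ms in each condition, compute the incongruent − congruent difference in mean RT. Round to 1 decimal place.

incongruent: exclude 2284
M(congruent) = 2992/6 = 498.667
M(incongruent) = 5305/9 = 589.444
Difference = 589.444 − 498.667 = 90.778 ms

90.8 ms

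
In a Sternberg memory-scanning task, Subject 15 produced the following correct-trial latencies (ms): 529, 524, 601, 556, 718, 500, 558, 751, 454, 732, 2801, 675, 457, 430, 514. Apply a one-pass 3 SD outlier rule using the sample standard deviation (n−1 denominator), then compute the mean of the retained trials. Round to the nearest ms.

n = 15, ΣRT = 10800, M = 720.000
Σ(x−M)² = 4790754.00; s = √(4790754.00/14) = 584.976
Cutoffs: 720.000 ± 3·584.976 → [-1034.9, 2474.9]
Outside: 2801 → excluded.
Retained (n=14): Σ = 7999, mean = 7999/14 = 571.357

571 ms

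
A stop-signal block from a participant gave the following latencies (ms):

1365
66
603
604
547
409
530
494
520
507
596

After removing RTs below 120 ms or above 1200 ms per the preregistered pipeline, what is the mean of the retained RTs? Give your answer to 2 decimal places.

534.44 ms

Excluded: 66, 1365
Retained (n=9): Σ = 4810
Mean = 4810/9 = 534.4444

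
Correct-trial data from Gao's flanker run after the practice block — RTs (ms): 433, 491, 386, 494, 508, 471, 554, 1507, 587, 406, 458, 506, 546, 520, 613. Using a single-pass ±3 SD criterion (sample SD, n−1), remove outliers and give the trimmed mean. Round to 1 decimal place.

n = 15, ΣRT = 8480, M = 565.333
Σ(x−M)² = 1004935.33; s = √(1004935.33/14) = 267.920
Cutoffs: 565.333 ± 3·267.920 → [-238.4, 1369.1]
Outside: 1507 → excluded.
Retained (n=14): Σ = 6973, mean = 6973/14 = 498.071

498.1 ms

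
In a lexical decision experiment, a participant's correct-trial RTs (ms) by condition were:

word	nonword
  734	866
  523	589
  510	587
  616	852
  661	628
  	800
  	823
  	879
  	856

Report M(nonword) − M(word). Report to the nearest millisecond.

M(word) = 3044/5 = 608.800
M(nonword) = 6880/9 = 764.444
Difference = 764.444 − 608.800 = 155.644 ms

156 ms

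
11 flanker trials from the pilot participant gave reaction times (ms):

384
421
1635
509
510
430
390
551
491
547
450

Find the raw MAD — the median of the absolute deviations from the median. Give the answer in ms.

60 ms

Sorted: 384, 390, 421, 430, 450, 491, 509, 510, 547, 551, 1635 → median = 491
|x − 491|: 107, 70, 1144, 18, 19, 61, 101, 60, 0, 56, 41
Sorted deviations: 0, 18, 19, 41, 56, 60, 61, 70, 101, 107, 1144 → MAD = 60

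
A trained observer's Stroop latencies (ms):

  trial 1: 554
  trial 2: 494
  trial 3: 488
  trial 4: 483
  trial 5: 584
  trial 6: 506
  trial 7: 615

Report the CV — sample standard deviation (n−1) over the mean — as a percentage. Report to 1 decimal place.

n = 7, Σ = 3724, M = 532.0000
Σ(x−M)² = 16534.000; s = √(16534.000/6) = 52.4944
CV = 52.4944 / 532.0000 = 0.09867 = 9.867%

9.9%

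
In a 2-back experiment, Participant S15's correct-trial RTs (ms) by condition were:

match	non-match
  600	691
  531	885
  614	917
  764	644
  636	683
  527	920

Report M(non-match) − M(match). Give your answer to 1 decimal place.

178.0 ms

M(match) = 3672/6 = 612.000
M(non-match) = 4740/6 = 790.000
Difference = 790.000 − 612.000 = 178.000 ms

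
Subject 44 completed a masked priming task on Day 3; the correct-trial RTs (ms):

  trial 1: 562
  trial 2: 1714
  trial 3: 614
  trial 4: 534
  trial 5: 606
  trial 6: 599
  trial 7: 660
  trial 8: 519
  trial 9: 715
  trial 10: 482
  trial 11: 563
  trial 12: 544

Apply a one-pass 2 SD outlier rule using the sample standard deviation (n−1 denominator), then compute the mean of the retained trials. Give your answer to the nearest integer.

n = 12, ΣRT = 8112, M = 676.000
Σ(x−M)² = 1219532.00; s = √(1219532.00/11) = 332.966
Cutoffs: 676.000 ± 2·332.966 → [10.1, 1341.9]
Outside: 1714 → excluded.
Retained (n=11): Σ = 6398, mean = 6398/11 = 581.636

582 ms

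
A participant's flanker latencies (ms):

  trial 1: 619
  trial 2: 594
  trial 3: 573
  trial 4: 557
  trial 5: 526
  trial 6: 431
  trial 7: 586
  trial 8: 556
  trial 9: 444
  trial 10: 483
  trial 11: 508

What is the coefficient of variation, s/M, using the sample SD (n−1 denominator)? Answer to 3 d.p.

n = 11, Σ = 5877, M = 534.2727
Σ(x−M)² = 38112.182; s = √(38112.182/10) = 61.7351
CV = 61.7351 / 534.2727 = 0.11555

0.116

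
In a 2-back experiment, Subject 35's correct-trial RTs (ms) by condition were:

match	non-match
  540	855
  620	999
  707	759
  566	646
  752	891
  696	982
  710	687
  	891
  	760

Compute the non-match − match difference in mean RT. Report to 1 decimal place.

M(match) = 4591/7 = 655.857
M(non-match) = 7470/9 = 830.000
Difference = 830.000 − 655.857 = 174.143 ms

174.1 ms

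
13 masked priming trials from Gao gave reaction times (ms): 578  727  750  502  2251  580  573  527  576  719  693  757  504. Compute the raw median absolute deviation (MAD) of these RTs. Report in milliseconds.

Sorted: 502, 504, 527, 573, 576, 578, 580, 693, 719, 727, 750, 757, 2251 → median = 580
|x − 580|: 2, 147, 170, 78, 1671, 0, 7, 53, 4, 139, 113, 177, 76
Sorted deviations: 0, 2, 4, 7, 53, 76, 78, 113, 139, 147, 170, 177, 1671 → MAD = 78

78 ms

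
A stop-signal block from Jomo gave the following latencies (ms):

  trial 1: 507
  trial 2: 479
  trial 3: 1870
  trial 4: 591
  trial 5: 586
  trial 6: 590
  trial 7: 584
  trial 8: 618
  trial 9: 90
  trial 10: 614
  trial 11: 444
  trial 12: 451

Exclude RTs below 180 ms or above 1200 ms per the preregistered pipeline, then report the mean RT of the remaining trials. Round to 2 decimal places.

546.40 ms

Excluded: 90, 1870
Retained (n=10): Σ = 5464
Mean = 5464/10 = 546.4000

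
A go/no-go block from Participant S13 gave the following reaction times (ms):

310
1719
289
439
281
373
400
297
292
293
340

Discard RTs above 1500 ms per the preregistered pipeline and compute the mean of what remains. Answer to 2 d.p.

331.40 ms

Excluded: 1719
Retained (n=10): Σ = 3314
Mean = 3314/10 = 331.4000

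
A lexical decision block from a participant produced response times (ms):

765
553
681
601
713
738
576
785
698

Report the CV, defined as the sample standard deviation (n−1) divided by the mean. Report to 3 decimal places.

0.123

n = 9, Σ = 6110, M = 678.8889
Σ(x−M)² = 56202.889; s = √(56202.889/8) = 83.8174
CV = 83.8174 / 678.8889 = 0.12346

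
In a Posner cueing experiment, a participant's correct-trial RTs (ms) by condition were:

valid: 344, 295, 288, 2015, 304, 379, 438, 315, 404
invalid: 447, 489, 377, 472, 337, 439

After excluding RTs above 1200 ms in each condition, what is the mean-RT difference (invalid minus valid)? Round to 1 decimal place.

81.0 ms

valid: exclude 2015
M(valid) = 2767/8 = 345.875
M(invalid) = 2561/6 = 426.833
Difference = 426.833 − 345.875 = 80.958 ms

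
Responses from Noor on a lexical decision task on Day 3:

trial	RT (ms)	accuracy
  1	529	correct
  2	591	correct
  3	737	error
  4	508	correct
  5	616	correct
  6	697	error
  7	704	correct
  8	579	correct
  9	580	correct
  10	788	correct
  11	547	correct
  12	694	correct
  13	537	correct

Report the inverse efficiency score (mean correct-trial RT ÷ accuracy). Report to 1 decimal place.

716.9 ms

Correct trials (n=11): 529, 591, 508, 616, 704, 579, 580, 788, 547, 694, 537
Mean correct RT = 6673/11 = 606.6364 ms
Proportion correct = 11/13
IES = 606.6364 / (11/13) = 716.934 ms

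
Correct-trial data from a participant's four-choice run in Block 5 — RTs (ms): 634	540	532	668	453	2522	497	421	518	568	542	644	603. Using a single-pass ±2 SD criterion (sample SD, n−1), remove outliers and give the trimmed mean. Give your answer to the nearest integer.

552 ms

n = 13, ΣRT = 9142, M = 703.231
Σ(x−M)² = 3646868.31; s = √(3646868.31/12) = 551.276
Cutoffs: 703.231 ± 2·551.276 → [-399.3, 1805.8]
Outside: 2522 → excluded.
Retained (n=12): Σ = 6620, mean = 6620/12 = 551.667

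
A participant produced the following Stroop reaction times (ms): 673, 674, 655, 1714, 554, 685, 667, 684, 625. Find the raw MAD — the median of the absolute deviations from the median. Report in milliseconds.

Sorted: 554, 625, 655, 667, 673, 674, 684, 685, 1714 → median = 673
|x − 673|: 0, 1, 18, 1041, 119, 12, 6, 11, 48
Sorted deviations: 0, 1, 6, 11, 12, 18, 48, 119, 1041 → MAD = 12

12 ms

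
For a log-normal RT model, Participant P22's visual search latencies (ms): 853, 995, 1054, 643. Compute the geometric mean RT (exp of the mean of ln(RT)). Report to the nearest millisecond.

ln(RT): 6.7488, 6.9027, 6.9603, 6.4661
Mean ln(RT) = 27.0780/4 = 6.76950
Geometric mean = exp(6.76950) = 870.88 ms

871 ms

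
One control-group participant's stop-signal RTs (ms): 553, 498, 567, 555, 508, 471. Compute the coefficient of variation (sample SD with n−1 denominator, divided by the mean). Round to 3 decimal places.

0.073

n = 6, Σ = 3152, M = 525.3333
Σ(x−M)² = 7381.333; s = √(7381.333/5) = 38.4222
CV = 38.4222 / 525.3333 = 0.07314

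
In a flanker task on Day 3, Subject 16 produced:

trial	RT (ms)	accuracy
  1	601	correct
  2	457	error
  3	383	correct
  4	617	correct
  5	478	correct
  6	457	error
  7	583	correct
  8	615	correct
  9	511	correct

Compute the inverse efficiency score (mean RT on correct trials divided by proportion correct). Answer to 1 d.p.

Correct trials (n=7): 601, 383, 617, 478, 583, 615, 511
Mean correct RT = 3788/7 = 541.1429 ms
Proportion correct = 7/9
IES = 541.1429 / (7/9) = 695.755 ms

695.8 ms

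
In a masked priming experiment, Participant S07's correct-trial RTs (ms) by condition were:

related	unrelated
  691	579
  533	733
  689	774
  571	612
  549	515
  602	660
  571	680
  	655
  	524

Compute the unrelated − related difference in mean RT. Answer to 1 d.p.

M(related) = 4206/7 = 600.857
M(unrelated) = 5732/9 = 636.889
Difference = 636.889 − 600.857 = 36.032 ms

36.0 ms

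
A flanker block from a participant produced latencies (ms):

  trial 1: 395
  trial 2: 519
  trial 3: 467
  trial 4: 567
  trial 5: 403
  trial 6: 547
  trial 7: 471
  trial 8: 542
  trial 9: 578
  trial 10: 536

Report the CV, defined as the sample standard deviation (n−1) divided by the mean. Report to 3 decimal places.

0.130

n = 10, Σ = 5025, M = 502.5000
Σ(x−M)² = 38504.500; s = √(38504.500/9) = 65.4085
CV = 65.4085 / 502.5000 = 0.13017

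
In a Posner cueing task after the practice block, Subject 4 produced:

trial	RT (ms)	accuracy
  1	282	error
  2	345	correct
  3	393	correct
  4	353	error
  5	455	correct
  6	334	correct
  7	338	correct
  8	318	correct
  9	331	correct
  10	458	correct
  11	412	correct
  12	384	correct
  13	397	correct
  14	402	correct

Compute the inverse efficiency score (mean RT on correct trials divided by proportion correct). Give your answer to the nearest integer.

Correct trials (n=12): 345, 393, 455, 334, 338, 318, 331, 458, 412, 384, 397, 402
Mean correct RT = 4567/12 = 380.5833 ms
Proportion correct = 12/14
IES = 380.5833 / (12/14) = 444.014 ms

444 ms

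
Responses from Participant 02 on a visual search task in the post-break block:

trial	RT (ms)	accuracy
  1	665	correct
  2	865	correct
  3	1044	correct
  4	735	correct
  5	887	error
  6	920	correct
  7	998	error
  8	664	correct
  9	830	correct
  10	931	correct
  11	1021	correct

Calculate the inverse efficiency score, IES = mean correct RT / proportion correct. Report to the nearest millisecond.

1042 ms

Correct trials (n=9): 665, 865, 1044, 735, 920, 664, 830, 931, 1021
Mean correct RT = 7675/9 = 852.7778 ms
Proportion correct = 9/11
IES = 852.7778 / (9/11) = 1042.284 ms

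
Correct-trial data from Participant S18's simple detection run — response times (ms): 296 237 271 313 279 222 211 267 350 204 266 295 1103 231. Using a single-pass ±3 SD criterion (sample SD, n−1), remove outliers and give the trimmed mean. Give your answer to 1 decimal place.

264.8 ms

n = 14, ΣRT = 4545, M = 324.643
Σ(x−M)² = 674495.21; s = √(674495.21/13) = 227.781
Cutoffs: 324.643 ± 3·227.781 → [-358.7, 1008.0]
Outside: 1103 → excluded.
Retained (n=13): Σ = 3442, mean = 3442/13 = 264.769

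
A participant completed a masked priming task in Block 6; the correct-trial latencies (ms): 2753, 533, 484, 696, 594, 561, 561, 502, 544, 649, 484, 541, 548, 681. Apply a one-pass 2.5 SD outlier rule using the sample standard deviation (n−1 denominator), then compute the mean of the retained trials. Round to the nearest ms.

n = 14, ΣRT = 10131, M = 723.643
Σ(x−M)² = 4492965.21; s = √(4492965.21/13) = 587.888
Cutoffs: 723.643 ± 2.5·587.888 → [-746.1, 2193.4]
Outside: 2753 → excluded.
Retained (n=13): Σ = 7378, mean = 7378/13 = 567.538

568 ms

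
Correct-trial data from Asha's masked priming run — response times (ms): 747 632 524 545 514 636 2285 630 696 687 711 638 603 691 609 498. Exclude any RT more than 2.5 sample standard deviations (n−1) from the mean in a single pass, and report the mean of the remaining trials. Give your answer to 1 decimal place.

624.1 ms

n = 16, ΣRT = 11646, M = 727.875
Σ(x−M)² = 2667943.75; s = √(2667943.75/15) = 421.738
Cutoffs: 727.875 ± 2.5·421.738 → [-326.5, 1782.2]
Outside: 2285 → excluded.
Retained (n=15): Σ = 9361, mean = 9361/15 = 624.067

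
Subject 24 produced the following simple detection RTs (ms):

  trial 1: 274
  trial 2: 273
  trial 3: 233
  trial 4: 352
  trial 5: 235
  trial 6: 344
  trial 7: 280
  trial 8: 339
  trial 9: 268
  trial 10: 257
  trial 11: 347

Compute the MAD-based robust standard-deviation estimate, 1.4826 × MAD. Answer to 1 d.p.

57.8 ms

Sorted: 233, 235, 257, 268, 273, 274, 280, 339, 344, 347, 352 → median = 274
|x − 274| sorted: 0, 1, 6, 6, 17, 39, 41, 65, 70, 73, 78 → MAD = 39
Robust SD ≈ 1.4826 × 39 = 57.821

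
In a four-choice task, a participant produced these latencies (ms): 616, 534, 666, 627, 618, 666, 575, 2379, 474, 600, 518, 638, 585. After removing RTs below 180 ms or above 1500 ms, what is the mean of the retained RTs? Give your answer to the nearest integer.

Excluded: 2379
Retained (n=12): Σ = 7117
Mean = 7117/12 = 593.0833

593 ms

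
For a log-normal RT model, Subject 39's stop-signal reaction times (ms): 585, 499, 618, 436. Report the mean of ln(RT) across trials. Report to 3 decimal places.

6.272

ln(RT): 6.3716, 6.2126, 6.4265, 6.0776
Σ ln(RT) = 25.0883
Mean = 25.0883/4 = 6.27209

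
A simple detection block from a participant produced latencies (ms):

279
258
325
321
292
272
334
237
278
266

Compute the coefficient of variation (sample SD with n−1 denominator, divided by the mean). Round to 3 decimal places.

0.110

n = 10, Σ = 2862, M = 286.2000
Σ(x−M)² = 8979.600; s = √(8979.600/9) = 31.5869
CV = 31.5869 / 286.2000 = 0.11037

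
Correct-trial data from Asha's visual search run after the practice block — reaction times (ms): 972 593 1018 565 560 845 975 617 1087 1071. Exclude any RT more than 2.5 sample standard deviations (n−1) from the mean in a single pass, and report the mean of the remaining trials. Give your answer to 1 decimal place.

830.3 ms

n = 10, ΣRT = 8303, M = 830.300
Σ(x−M)² = 445550.10; s = √(445550.10/9) = 222.498
Cutoffs: 830.300 ± 2.5·222.498 → [274.1, 1386.5]
No RTs fall outside the cutoffs; all 10 retained. Mean = 8303/10 = 830.300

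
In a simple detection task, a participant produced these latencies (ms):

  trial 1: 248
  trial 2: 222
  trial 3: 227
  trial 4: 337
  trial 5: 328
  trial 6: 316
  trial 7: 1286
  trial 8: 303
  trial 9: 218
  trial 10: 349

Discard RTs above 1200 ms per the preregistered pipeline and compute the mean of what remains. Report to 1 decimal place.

283.1 ms

Excluded: 1286
Retained (n=9): Σ = 2548
Mean = 2548/9 = 283.1111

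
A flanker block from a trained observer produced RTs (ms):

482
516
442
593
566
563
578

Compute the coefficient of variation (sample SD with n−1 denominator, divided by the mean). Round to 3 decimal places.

n = 7, Σ = 3740, M = 534.2857
Σ(x−M)² = 18773.429; s = √(18773.429/6) = 55.9366
CV = 55.9366 / 534.2857 = 0.10469

0.105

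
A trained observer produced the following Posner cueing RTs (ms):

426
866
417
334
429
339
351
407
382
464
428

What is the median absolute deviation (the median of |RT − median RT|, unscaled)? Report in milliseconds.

Sorted: 334, 339, 351, 382, 407, 417, 426, 428, 429, 464, 866 → median = 417
|x − 417|: 9, 449, 0, 83, 12, 78, 66, 10, 35, 47, 11
Sorted deviations: 0, 9, 10, 11, 12, 35, 47, 66, 78, 83, 449 → MAD = 35

35 ms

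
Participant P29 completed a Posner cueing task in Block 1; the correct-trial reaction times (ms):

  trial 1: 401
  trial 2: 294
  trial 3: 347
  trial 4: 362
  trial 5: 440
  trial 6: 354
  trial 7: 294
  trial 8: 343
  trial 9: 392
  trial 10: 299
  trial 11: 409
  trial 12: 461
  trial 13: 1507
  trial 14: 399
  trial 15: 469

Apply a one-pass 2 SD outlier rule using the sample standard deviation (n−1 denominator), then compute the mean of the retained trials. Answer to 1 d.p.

376.0 ms

n = 15, ΣRT = 6771, M = 451.400
Σ(x−M)² = 1238339.60; s = √(1238339.60/14) = 297.410
Cutoffs: 451.400 ± 2·297.410 → [-143.4, 1046.2]
Outside: 1507 → excluded.
Retained (n=14): Σ = 5264, mean = 5264/14 = 376.000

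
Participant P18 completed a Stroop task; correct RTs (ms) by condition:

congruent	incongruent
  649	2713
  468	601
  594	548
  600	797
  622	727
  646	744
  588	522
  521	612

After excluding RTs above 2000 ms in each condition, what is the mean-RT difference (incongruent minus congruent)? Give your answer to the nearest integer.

64 ms

incongruent: exclude 2713
M(congruent) = 4688/8 = 586.000
M(incongruent) = 4551/7 = 650.143
Difference = 650.143 − 586.000 = 64.143 ms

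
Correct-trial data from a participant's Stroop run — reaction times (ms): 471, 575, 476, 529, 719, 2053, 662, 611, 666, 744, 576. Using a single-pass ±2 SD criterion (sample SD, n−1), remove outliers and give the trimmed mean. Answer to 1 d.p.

602.9 ms

n = 11, ΣRT = 8082, M = 734.727
Σ(x−M)² = 1993020.18; s = √(1993020.18/10) = 446.433
Cutoffs: 734.727 ± 2·446.433 → [-158.1, 1627.6]
Outside: 2053 → excluded.
Retained (n=10): Σ = 6029, mean = 6029/10 = 602.900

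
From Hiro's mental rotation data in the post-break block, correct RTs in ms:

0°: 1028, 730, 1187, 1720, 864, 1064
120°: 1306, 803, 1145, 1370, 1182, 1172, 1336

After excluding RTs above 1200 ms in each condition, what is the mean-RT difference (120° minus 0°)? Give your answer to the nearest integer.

0°: exclude 1720
120°: exclude 1306, 1370, 1336
M(0°) = 4873/5 = 974.600
M(120°) = 4302/4 = 1075.500
Difference = 1075.500 − 974.600 = 100.900 ms

101 ms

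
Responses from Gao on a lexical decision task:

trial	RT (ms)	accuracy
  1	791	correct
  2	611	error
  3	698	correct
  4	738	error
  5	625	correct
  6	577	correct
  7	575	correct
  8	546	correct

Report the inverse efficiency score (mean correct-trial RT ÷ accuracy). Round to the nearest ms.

Correct trials (n=6): 791, 698, 625, 577, 575, 546
Mean correct RT = 3812/6 = 635.3333 ms
Proportion correct = 6/8
IES = 635.3333 / (6/8) = 847.111 ms

847 ms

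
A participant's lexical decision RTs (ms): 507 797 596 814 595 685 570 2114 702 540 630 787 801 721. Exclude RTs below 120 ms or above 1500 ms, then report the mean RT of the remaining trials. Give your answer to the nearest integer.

673 ms

Excluded: 2114
Retained (n=13): Σ = 8745
Mean = 8745/13 = 672.6923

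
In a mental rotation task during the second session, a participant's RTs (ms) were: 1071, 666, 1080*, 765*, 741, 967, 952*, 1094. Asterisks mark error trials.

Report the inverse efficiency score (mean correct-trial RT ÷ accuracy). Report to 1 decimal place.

Correct trials (n=5): 1071, 666, 741, 967, 1094
Mean correct RT = 4539/5 = 907.8000 ms
Proportion correct = 5/8
IES = 907.8000 / (5/8) = 1452.480 ms

1452.5 ms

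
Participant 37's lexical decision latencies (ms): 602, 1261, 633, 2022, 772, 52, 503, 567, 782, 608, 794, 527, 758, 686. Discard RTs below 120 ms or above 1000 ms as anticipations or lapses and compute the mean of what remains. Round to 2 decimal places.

657.45 ms

Excluded: 52, 1261, 2022
Retained (n=11): Σ = 7232
Mean = 7232/11 = 657.4545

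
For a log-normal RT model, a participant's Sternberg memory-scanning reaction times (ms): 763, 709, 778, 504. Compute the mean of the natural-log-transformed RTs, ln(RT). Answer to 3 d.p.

6.520

ln(RT): 6.6373, 6.5639, 6.6567, 6.2226
Σ ln(RT) = 26.0804
Mean = 26.0804/4 = 6.52010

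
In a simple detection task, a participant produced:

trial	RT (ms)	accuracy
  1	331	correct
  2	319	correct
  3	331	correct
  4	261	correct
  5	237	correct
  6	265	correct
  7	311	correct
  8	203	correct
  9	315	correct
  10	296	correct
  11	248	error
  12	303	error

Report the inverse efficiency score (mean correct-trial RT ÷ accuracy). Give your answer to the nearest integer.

Correct trials (n=10): 331, 319, 331, 261, 237, 265, 311, 203, 315, 296
Mean correct RT = 2869/10 = 286.9000 ms
Proportion correct = 10/12
IES = 286.9000 / (10/12) = 344.280 ms

344 ms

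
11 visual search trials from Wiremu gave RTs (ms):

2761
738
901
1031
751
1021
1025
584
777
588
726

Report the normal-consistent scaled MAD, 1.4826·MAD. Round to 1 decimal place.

280.2 ms

Sorted: 584, 588, 726, 738, 751, 777, 901, 1021, 1025, 1031, 2761 → median = 777
|x − 777| sorted: 0, 26, 39, 51, 124, 189, 193, 244, 248, 254, 1984 → MAD = 189
Robust SD ≈ 1.4826 × 189 = 280.211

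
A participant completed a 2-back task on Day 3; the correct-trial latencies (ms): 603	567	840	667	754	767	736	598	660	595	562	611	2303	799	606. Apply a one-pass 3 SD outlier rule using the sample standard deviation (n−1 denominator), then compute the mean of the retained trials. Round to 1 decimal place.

n = 15, ΣRT = 11668, M = 777.867
Σ(x−M)² = 2603779.73; s = √(2603779.73/14) = 431.259
Cutoffs: 777.867 ± 3·431.259 → [-515.9, 2071.6]
Outside: 2303 → excluded.
Retained (n=14): Σ = 9365, mean = 9365/14 = 668.929

668.9 ms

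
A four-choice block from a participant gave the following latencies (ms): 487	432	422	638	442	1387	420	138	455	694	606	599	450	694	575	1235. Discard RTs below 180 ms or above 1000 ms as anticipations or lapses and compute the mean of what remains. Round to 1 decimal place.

Excluded: 138, 1235, 1387
Retained (n=13): Σ = 6914
Mean = 6914/13 = 531.8462

531.8 ms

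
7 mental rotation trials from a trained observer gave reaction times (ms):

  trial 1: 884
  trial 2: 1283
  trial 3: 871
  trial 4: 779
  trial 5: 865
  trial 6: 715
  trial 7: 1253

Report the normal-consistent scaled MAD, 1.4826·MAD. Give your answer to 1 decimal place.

136.4 ms

Sorted: 715, 779, 865, 871, 884, 1253, 1283 → median = 871
|x − 871| sorted: 0, 6, 13, 92, 156, 382, 412 → MAD = 92
Robust SD ≈ 1.4826 × 92 = 136.399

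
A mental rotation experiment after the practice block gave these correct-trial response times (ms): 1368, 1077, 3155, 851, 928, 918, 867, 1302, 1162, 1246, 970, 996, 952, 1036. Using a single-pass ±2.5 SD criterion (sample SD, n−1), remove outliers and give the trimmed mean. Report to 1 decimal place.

n = 14, ΣRT = 16828, M = 1202.000
Σ(x−M)² = 4448400.00; s = √(4448400.00/13) = 584.965
Cutoffs: 1202.000 ± 2.5·584.965 → [-260.4, 2664.4]
Outside: 3155 → excluded.
Retained (n=13): Σ = 13673, mean = 13673/13 = 1051.769

1051.8 ms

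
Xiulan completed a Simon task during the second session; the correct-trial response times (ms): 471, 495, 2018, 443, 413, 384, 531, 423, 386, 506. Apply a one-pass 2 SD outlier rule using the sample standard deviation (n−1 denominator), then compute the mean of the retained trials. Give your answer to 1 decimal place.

n = 10, ΣRT = 6070, M = 607.000
Σ(x−M)² = 2234896.00; s = √(2234896.00/9) = 498.319
Cutoffs: 607.000 ± 2·498.319 → [-389.6, 1603.6]
Outside: 2018 → excluded.
Retained (n=9): Σ = 4052, mean = 4052/9 = 450.222

450.2 ms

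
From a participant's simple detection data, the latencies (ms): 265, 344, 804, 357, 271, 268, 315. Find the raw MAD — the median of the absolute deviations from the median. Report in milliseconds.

44 ms

Sorted: 265, 268, 271, 315, 344, 357, 804 → median = 315
|x − 315|: 50, 29, 489, 42, 44, 47, 0
Sorted deviations: 0, 29, 42, 44, 47, 50, 489 → MAD = 44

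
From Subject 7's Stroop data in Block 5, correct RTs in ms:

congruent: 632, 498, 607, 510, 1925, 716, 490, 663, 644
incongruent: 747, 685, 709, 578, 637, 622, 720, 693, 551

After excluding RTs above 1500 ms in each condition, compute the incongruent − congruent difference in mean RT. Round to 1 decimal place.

congruent: exclude 1925
M(congruent) = 4760/8 = 595.000
M(incongruent) = 5942/9 = 660.222
Difference = 660.222 − 595.000 = 65.222 ms

65.2 ms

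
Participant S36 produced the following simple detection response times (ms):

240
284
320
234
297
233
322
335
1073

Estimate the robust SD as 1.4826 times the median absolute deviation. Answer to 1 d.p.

Sorted: 233, 234, 240, 284, 297, 320, 322, 335, 1073 → median = 297
|x − 297| sorted: 0, 13, 23, 25, 38, 57, 63, 64, 776 → MAD = 38
Robust SD ≈ 1.4826 × 38 = 56.339

56.3 ms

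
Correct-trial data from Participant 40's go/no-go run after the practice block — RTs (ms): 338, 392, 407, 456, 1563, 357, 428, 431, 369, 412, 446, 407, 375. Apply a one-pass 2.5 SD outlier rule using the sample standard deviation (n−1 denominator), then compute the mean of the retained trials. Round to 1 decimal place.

n = 13, ΣRT = 6381, M = 490.846
Σ(x−M)² = 1259861.69; s = √(1259861.69/12) = 324.019
Cutoffs: 490.846 ± 2.5·324.019 → [-319.2, 1300.9]
Outside: 1563 → excluded.
Retained (n=12): Σ = 4818, mean = 4818/12 = 401.500

401.5 ms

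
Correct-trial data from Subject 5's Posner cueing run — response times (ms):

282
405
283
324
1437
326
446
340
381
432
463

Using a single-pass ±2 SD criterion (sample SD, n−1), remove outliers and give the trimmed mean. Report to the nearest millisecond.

n = 11, ΣRT = 5119, M = 465.364
Σ(x−M)² = 1078332.55; s = √(1078332.55/10) = 328.380
Cutoffs: 465.364 ± 2·328.380 → [-191.4, 1122.1]
Outside: 1437 → excluded.
Retained (n=10): Σ = 3682, mean = 3682/10 = 368.200

368 ms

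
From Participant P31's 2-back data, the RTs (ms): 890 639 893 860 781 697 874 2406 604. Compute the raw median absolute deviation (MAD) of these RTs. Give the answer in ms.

79 ms

Sorted: 604, 639, 697, 781, 860, 874, 890, 893, 2406 → median = 860
|x − 860|: 30, 221, 33, 0, 79, 163, 14, 1546, 256
Sorted deviations: 0, 14, 30, 33, 79, 163, 221, 256, 1546 → MAD = 79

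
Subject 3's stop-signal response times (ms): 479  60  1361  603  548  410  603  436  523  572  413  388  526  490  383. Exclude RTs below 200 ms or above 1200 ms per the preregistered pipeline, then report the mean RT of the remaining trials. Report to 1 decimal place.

Excluded: 60, 1361
Retained (n=13): Σ = 6374
Mean = 6374/13 = 490.3077

490.3 ms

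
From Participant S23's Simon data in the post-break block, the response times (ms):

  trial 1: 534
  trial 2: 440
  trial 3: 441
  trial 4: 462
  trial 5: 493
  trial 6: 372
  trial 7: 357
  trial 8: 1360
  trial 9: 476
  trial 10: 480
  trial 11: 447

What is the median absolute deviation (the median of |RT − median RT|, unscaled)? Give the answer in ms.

22 ms

Sorted: 357, 372, 440, 441, 447, 462, 476, 480, 493, 534, 1360 → median = 462
|x − 462|: 72, 22, 21, 0, 31, 90, 105, 898, 14, 18, 15
Sorted deviations: 0, 14, 15, 18, 21, 22, 31, 72, 90, 105, 898 → MAD = 22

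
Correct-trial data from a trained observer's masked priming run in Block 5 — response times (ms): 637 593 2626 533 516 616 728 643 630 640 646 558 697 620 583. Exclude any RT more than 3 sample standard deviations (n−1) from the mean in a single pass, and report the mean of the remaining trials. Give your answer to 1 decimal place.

n = 15, ΣRT = 11266, M = 751.067
Σ(x−M)² = 3810288.93; s = √(3810288.93/14) = 521.693
Cutoffs: 751.067 ± 3·521.693 → [-814.0, 2316.1]
Outside: 2626 → excluded.
Retained (n=14): Σ = 8640, mean = 8640/14 = 617.143

617.1 ms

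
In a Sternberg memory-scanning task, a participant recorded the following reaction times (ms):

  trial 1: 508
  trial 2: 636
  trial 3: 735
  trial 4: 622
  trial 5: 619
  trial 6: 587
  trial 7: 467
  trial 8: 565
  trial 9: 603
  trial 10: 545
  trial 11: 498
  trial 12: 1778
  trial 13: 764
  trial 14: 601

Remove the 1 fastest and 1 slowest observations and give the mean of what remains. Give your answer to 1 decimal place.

606.9 ms

Sorted: 467, 498, 508, 545, 565, 587, 601, 603, 619, 622, 636, 735, 764, 1778
Drop lowest 1 (467) and highest 1 (1778)
Remaining (n=12): Σ = 7283, mean = 7283/12 = 606.917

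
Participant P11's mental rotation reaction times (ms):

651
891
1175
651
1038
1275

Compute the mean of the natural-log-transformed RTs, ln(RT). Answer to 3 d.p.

6.819

ln(RT): 6.4785, 6.7923, 7.0690, 6.4785, 6.9451, 7.1507
Σ ln(RT) = 40.9141
Mean = 40.9141/6 = 6.81902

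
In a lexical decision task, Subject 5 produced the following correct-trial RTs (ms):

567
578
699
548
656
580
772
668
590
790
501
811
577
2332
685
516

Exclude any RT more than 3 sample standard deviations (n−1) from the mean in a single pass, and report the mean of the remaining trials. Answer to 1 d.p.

635.9 ms

n = 16, ΣRT = 11870, M = 741.875
Σ(x−M)² = 2834921.75; s = √(2834921.75/15) = 434.735
Cutoffs: 741.875 ± 3·434.735 → [-562.3, 2046.1]
Outside: 2332 → excluded.
Retained (n=15): Σ = 9538, mean = 9538/15 = 635.867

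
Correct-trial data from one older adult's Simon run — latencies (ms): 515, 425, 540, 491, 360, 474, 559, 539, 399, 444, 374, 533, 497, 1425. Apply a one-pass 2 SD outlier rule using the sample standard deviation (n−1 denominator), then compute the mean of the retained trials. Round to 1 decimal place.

n = 14, ΣRT = 7575, M = 541.071
Σ(x−M)² = 895128.93; s = √(895128.93/13) = 262.404
Cutoffs: 541.071 ± 2·262.404 → [16.3, 1065.9]
Outside: 1425 → excluded.
Retained (n=13): Σ = 6150, mean = 6150/13 = 473.077

473.1 ms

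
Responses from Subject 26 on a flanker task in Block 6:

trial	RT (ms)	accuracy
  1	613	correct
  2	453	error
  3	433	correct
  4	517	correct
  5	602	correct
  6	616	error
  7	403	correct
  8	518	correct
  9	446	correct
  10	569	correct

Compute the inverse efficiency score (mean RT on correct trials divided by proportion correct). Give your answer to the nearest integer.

641 ms

Correct trials (n=8): 613, 433, 517, 602, 403, 518, 446, 569
Mean correct RT = 4101/8 = 512.6250 ms
Proportion correct = 8/10
IES = 512.6250 / (8/10) = 640.781 ms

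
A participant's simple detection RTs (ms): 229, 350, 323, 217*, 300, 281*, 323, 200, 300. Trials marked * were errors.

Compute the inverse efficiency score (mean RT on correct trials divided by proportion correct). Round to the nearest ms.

Correct trials (n=7): 229, 350, 323, 300, 323, 200, 300
Mean correct RT = 2025/7 = 289.2857 ms
Proportion correct = 7/9
IES = 289.2857 / (7/9) = 371.939 ms

372 ms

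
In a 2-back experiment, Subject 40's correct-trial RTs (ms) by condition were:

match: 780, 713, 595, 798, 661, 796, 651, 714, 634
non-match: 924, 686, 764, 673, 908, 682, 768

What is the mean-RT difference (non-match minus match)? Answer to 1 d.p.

M(match) = 6342/9 = 704.667
M(non-match) = 5405/7 = 772.143
Difference = 772.143 − 704.667 = 67.476 ms

67.5 ms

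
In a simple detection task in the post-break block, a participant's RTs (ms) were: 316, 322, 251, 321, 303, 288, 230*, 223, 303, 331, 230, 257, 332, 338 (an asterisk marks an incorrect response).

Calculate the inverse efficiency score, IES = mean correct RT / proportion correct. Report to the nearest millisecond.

Correct trials (n=13): 316, 322, 251, 321, 303, 288, 223, 303, 331, 230, 257, 332, 338
Mean correct RT = 3815/13 = 293.4615 ms
Proportion correct = 13/14
IES = 293.4615 / (13/14) = 316.036 ms

316 ms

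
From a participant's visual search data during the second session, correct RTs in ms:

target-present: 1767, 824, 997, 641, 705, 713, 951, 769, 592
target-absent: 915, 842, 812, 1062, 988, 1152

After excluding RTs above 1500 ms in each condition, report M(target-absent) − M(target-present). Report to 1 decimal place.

target-present: exclude 1767
M(target-present) = 6192/8 = 774.000
M(target-absent) = 5771/6 = 961.833
Difference = 961.833 − 774.000 = 187.833 ms

187.8 ms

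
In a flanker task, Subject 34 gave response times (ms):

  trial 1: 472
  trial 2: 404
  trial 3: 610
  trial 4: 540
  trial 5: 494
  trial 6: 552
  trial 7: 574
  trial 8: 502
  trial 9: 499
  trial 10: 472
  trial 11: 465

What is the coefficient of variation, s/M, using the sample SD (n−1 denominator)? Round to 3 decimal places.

n = 11, Σ = 5584, M = 507.6364
Σ(x−M)² = 33288.545; s = √(33288.545/10) = 57.6962
CV = 57.6962 / 507.6364 = 0.11366

0.114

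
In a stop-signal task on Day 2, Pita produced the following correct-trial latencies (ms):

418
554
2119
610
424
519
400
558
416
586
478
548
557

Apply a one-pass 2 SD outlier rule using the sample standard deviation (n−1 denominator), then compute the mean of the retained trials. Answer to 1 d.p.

n = 13, ΣRT = 8187, M = 629.769
Σ(x−M)² = 2463970.31; s = √(2463970.31/12) = 453.134
Cutoffs: 629.769 ± 2·453.134 → [-276.5, 1536.0]
Outside: 2119 → excluded.
Retained (n=12): Σ = 6068, mean = 6068/12 = 505.667

505.7 ms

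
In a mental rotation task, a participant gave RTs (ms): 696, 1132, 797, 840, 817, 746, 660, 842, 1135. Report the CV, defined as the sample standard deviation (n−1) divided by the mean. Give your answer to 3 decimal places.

n = 9, Σ = 7665, M = 851.6667
Σ(x−M)² = 235418.000; s = √(235418.000/8) = 171.5437
CV = 171.5437 / 851.6667 = 0.20142

0.201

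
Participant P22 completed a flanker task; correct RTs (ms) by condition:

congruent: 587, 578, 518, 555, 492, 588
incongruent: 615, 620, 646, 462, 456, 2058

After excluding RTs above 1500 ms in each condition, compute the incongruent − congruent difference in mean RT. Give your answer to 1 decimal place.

6.8 ms

incongruent: exclude 2058
M(congruent) = 3318/6 = 553.000
M(incongruent) = 2799/5 = 559.800
Difference = 559.800 − 553.000 = 6.800 ms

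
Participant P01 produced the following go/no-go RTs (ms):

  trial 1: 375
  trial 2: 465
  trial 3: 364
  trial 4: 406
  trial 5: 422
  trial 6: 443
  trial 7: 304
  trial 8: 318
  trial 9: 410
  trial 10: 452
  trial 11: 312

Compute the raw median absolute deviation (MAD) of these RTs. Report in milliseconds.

42 ms

Sorted: 304, 312, 318, 364, 375, 406, 410, 422, 443, 452, 465 → median = 406
|x − 406|: 31, 59, 42, 0, 16, 37, 102, 88, 4, 46, 94
Sorted deviations: 0, 4, 16, 31, 37, 42, 46, 59, 88, 94, 102 → MAD = 42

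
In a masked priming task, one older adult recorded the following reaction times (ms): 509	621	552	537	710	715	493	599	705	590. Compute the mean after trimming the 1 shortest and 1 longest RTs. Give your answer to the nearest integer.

603 ms

Sorted: 493, 509, 537, 552, 590, 599, 621, 705, 710, 715
Drop lowest 1 (493) and highest 1 (715)
Remaining (n=8): Σ = 4823, mean = 4823/8 = 602.875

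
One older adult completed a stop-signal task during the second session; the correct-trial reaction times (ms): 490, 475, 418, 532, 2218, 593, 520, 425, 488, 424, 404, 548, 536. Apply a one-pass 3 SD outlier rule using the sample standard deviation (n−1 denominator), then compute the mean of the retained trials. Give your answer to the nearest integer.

488 ms

n = 13, ΣRT = 8071, M = 620.846
Σ(x−M)² = 2803557.69; s = √(2803557.69/12) = 483.353
Cutoffs: 620.846 ± 3·483.353 → [-829.2, 2070.9]
Outside: 2218 → excluded.
Retained (n=12): Σ = 5853, mean = 5853/12 = 487.750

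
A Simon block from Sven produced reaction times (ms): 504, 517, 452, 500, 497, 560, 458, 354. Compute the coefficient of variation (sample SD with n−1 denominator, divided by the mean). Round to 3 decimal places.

n = 8, Σ = 3842, M = 480.2500
Σ(x−M)² = 26177.500; s = √(26177.500/7) = 61.1526
CV = 61.1526 / 480.2500 = 0.12733

0.127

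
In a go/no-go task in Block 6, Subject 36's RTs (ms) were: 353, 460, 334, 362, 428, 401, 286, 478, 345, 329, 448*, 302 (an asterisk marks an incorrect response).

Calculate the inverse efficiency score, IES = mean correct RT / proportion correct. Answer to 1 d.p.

Correct trials (n=11): 353, 460, 334, 362, 428, 401, 286, 478, 345, 329, 302
Mean correct RT = 4078/11 = 370.7273 ms
Proportion correct = 11/12
IES = 370.7273 / (11/12) = 404.430 ms

404.4 ms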